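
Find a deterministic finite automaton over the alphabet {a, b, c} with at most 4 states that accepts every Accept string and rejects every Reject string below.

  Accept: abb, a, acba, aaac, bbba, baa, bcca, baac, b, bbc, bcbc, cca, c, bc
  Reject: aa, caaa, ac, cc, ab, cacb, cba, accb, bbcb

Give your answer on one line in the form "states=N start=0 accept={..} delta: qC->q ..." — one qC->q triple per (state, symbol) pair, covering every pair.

Fold the examples into a partial DFA from state 0: repeatedly fix the first undefined (state, symbol) met by the shortest-then-alphabetical prefix, trying targets in increasing order and rejecting any under which an Accept and a Reject string meet in one state with the same remainder; add a state when all current targets are rejected. Accepting states are where Accept strings end.
a: 0a undefined. 0a->0: no, a/aa meet in 0. Open state 1: 0a->1.
b: 0b undefined. 0b->0: no, baa/aa meet in 1 with "a" left. 0b->1: no, bc/ac meet in 1 with "c" left. Open state 2: 0b->2.
c: 0c undefined. 0c->0: no, c/cc meet in 0. 0c->1: ok.
aa: 1a undefined. 1a->0: no, aaac/ac meet in 1 with "c" left. 1a->1: no, a/aa meet in 1. 1a->2: no, baa/caaa meet in 2 with "aa" left. Open state 3: 1a->3.
ab: 1b undefined. 1b->0: no, a/cba meet in 1. 1b->1: no, abb/ab meet in 1. 1b->2: no, b/ab meet in 2. 1b->3: ok.
ac: 1c undefined. 1c->0: ok.
ba: 2a undefined. 2a->0: no, acba/ac meet in 0. 2a->1: no, baa/aa meet in 3. 2a->2: ok.
bb: 2b undefined. 2b->0: ok.
bc: 2c undefined. 2c->0: no, bcca/aa meet in 3. 2c->1: ok.
aaa: 3a undefined. 3a->0: no, a/caaa meet in 1. 3a->1: no, a/cba meet in 1. 3a->2: no, acba/caaa meet in 2. 3a->3: ok.
abb: 3b undefined. 3b->0: no, abb/ac meet in 0. 3b->1: ok.
cac: 3c undefined. 3c->0: no, acba/cacb meet in 2. 3c->1: ok.
All examples now run through 4 states with every (state, symbol) defined. Accept strings end in {1,2}, Reject strings end in {0,3}; accept={1,2}.

states=4 start=0 accept={1,2} delta: 0a->1 0b->2 0c->1 1a->3 1b->3 1c->0 2a->2 2b->0 2c->1 3a->3 3b->1 3c->1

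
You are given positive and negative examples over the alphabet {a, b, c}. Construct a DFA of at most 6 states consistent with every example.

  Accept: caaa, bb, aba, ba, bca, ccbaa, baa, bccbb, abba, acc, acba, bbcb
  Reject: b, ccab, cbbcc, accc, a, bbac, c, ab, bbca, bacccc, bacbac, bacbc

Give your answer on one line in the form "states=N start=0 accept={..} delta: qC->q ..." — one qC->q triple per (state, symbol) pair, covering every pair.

State merging on the prefix tree: take the shortest (then alphabetical) example prefix whose next move is undefined and point that move at state 0, else 1, else 2, ...; a target is out if some Accept/Reject pair would then sit in one state with the same input left (inseparable). If every existing state is out, open a new one.
a: 0a undefined. 0a->0: ok.
b: 0b undefined. 0b->0: no, bb/b meet in 0. Open state 1: 0b->1.
c: 0c undefined. 0c->0: no, caaa/accc meet in 0. 0c->1: ok.
ba: 1a undefined. 1a->0: no, caaa/a meet in 0. 1a->1: no, caaa/b meet in 1. Open state 2: 1a->2.
bb: 1b undefined. 1b->0: no, bb/a meet in 0. 1b->1: no, bb/b meet in 1. 1b->2: ok.
bc: 1c undefined. 1c->0: no, bca/a meet in 0. 1c->1: no, bccbb/ccab meet in 2 with "b" left. 1c->2: ok.
baa: 2a undefined. 2a->0: no, caaa/a meet in 0. 2a->1: no, caaa/ccab meet in 2. 2a->2: ok.
bac: 2c undefined. 2c->0: no, caaa/bacbc meet in 2. 2c->1: no, caaa/bbca meet in 2. 2c->2: no, caaa/accc meet in 2. Open state 3: 2c->3.
cbb: 2b undefined. 2b->0: no, caaa/cbbcc meet in 2. 2b->1: ok.
bacb: 3b undefined. 3b->0: no, bccbb/b meet in 1. 3b->1: no, caaa/bacbc meet in 2. 3b->2: no, bccbb/b meet in 1. 3b->3: no, bccbb/cbbcc meet in 3. Open state 4: 3b->4.
bacc: 3c undefined. 3c->0: no, caaa/bacccc meet in 2. 3c->1: ok.
bbca: 3a undefined. 3a->0: ok.
bacba: 4a undefined. 4a->0: ok.
bacbc: 4c undefined. 4c->0: ok.
bccbb: 4b undefined. 4b->0: no, bccbb/a meet in 0. 4b->1: no, bccbb/b meet in 1. 4b->2: ok.
All examples now run through 5 states with every (state, symbol) defined. Accept strings end in {2,4}, Reject strings end in {0,1,3}; accept={2,4}.

states=5 start=0 accept={2,4} delta: 0a->0 0b->1 0c->1 1a->2 1b->2 1c->2 2a->2 2b->1 2c->3 3a->0 3b->4 3c->1 4a->0 4b->2 4c->0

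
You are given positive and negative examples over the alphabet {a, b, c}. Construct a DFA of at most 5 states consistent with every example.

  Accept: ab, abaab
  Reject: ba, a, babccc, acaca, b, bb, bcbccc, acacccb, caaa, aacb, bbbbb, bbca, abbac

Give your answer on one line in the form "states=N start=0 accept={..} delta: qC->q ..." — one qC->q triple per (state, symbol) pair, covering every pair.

Fold the examples into a partial DFA from state 0: repeatedly fix the first undefined (state, symbol) met by the shortest-then-alphabetical prefix, trying targets in increasing order and rejecting any under which an Accept and a Reject string meet in one state with the same remainder; add a state when all current targets are rejected. Accepting states are where Accept strings end.
a: 0a undefined. 0a->0: no, ab/b meet in 0 with "b" left. Open state 1: 0a->1.
b: 0b undefined. 0b->0: ok.
c: 0c undefined. 0c->0: ok.
aa: 1a undefined. 1a->0: ok.
ab: 1b undefined. 1b->0: no, ab/babccc meet in 0. 1b->1: no, ab/ba meet in 1. Open state 2: 1b->2.
ac: 1c undefined. 1c->0: ok.
aba: 2a undefined. 2a->0: ok.
abb: 2b undefined. 2b->0: ok.
babc: 2c undefined. 2c->0: ok.
All examples now run through 3 states with every (state, symbol) defined. Accept strings end in {2}, Reject strings end in {0,1}; accept={2}.

states=3 start=0 accept={2} delta: 0a->1 0b->0 0c->0 1a->0 1b->2 1c->0 2a->0 2b->0 2c->0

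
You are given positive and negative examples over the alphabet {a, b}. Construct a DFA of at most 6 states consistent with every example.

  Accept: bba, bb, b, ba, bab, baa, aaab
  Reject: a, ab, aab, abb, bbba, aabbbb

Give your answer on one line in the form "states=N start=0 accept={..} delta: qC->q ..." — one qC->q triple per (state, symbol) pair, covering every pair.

Fold the examples into a partial DFA from state 0: repeatedly fix the first undefined (state, symbol) met by the shortest-then-alphabetical prefix, trying targets in increasing order and rejecting any under which an Accept and a Reject string meet in one state with the same remainder; add a state when all current targets are rejected. Accepting states are where Accept strings end.
a: 0a undefined. 0a->0: no, bb/abb meet in 0 with "bb" left. Open state 1: 0a->1.
b: 0b undefined. 0b->0: no, bba/a meet in 1. 0b->1: no, bb/ab meet in 1 with "b" left. Open state 2: 0b->2.
aa: 1a undefined. 1a->0: no, b/aab meet in 2. 1a->1: no, aaab/ab meet in 1 with "b" left. 1a->2: no, bb/aab meet in 2 with "b" left. Open state 3: 1a->3.
ab: 1b undefined. 1b->0: no, b/abb meet in 2. 1b->1: ok.
ba: 2a undefined. 2a->0: no, baa/a meet in 1. 2a->1: no, ba/a meet in 1. 2a->2: ok.
bb: 2b undefined. 2b->0: no, bba/a meet in 1. 2b->1: no, bba/bbba meet in 3. 2b->2: no, bba/bbba meet in 2. 2b->3: ok.
aaa: 3a undefined. 3a->0: ok.
aab: 3b undefined. 3b->0: no, bba/aab meet in 0. 3b->1: no, bb/bbba meet in 3. 3b->2: no, bb/aabbbb meet in 3. 3b->3: no, bba/bbba meet in 0. Open state 4: 3b->4.
aabb: 4b undefined. 4b->0: no, bb/aabbbb meet in 3. 4b->1: ok.
bbba: 4a undefined. 4a->0: no, bba/bbba meet in 0. 4a->1: ok.
All examples now run through 5 states with every (state, symbol) defined. Accept strings end in {0,2,3}, Reject strings end in {1,4}; accept={0,2,3}.

states=5 start=0 accept={0,2,3} delta: 0a->1 0b->2 1a->3 1b->1 2a->2 2b->3 3a->0 3b->4 4a->1 4b->1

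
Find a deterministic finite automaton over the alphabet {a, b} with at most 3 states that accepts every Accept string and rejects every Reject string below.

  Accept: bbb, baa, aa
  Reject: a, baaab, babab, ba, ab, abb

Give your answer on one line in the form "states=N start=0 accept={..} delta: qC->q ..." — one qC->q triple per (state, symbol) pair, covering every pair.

states=3 start=0 accept={0} delta: 0a->1 0b->0 1a->0 1b->2 2a->1 2b->1

Grow the machine one transition at a time. Run the examples from 0; the earliest place one falls off (shortest prefix, ties alphabetical) gets sent to the lowest-numbered state that keeps every Accept/Reject pair distinguishable — a pair clashes when both reach the same state with identical unread suffix — and to a fresh state only if none does.
a: 0a undefined. 0a->0: no, aa/a meet in 0. Open state 1: 0a->1.
b: 0b undefined. 0b->0: ok.
aa: 1a undefined. 1a->0: ok.
ab: 1b undefined. 1b->0: no, bbb/baaab meet in 0. 1b->1: no, bbb/babab meet in 0. Open state 2: 1b->2.
abb: 2b undefined. 2b->0: no, bbb/abb meet in 0. 2b->1: ok.
baba: 2a undefined. 2a->0: no, bbb/babab meet in 0. 2a->1: ok.
All examples now run through 3 states with every (state, symbol) defined. Accept strings end in {0}, Reject strings end in {1,2}; accept={0}.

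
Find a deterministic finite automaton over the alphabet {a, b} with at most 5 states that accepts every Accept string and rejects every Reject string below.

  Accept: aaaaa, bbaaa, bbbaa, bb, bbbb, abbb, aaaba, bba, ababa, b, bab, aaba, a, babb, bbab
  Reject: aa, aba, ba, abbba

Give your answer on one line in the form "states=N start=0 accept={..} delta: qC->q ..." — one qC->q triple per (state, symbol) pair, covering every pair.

Grow the machine one transition at a time. Run the examples from 0; the earliest place one falls off (shortest prefix, ties alphabetical) gets sent to the lowest-numbered state that keeps every Accept/Reject pair distinguishable — a pair clashes when both reach the same state with identical unread suffix — and to a fresh state only if none does.
a: 0a undefined. 0a->0: no, aaaaa/aa meet in 0. Open state 1: 0a->1.
b: 0b undefined. 0b->0: no, bbbaa/aa meet in 1 with "a" left. 0b->1: no, bba/aba meet in 1 with "ba" left. Open state 2: 0b->2.
aa: 1a undefined. 1a->0: no, aaaba/aba meet in 1 with "ba" left. 1a->1: no, aaaaa/aa meet in 1. 1a->2: no, b/aa meet in 2. Open state 3: 1a->3.
ab: 1b undefined. 1b->0: no, bba/abbba meet in 2 with "ba" left. 1b->1: ok.
ba: 2a undefined. 2a->0: ok.
bb: 2b undefined. 2b->0: no, bb/ba meet in 0. 2b->1: no, bba/aa meet in 3. 2b->2: no, bbaaa/aa meet in 3. 2b->3: no, bb/aa meet in 3. Open state 4: 2b->4.
aaa: 3a undefined. 3a->0: no, aaaaa/aa meet in 3. 3a->1: no, aaaba/aa meet in 3. 3a->2: ok.
aab: 3b undefined. 3b->0: ok.
bba: 4a undefined. 4a->0: no, bbaaa/aa meet in 3. 4a->1: ok.
bbb: 4b undefined. 4b->0: no, bbbaa/aa meet in 3. 4b->1: ok.
All examples now run through 5 states with every (state, symbol) defined. Accept strings end in {1,2,4}, Reject strings end in {0,3}; accept={1,2,4}.

states=5 start=0 accept={1,2,4} delta: 0a->1 0b->2 1a->3 1b->1 2a->0 2b->4 3a->2 3b->0 4a->1 4b->1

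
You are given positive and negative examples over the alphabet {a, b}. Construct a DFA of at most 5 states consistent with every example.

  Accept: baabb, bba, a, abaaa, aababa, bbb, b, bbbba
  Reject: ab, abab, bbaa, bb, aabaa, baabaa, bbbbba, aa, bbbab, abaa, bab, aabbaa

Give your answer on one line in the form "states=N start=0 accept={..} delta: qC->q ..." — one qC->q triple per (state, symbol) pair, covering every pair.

states=3 start=0 accept={1} delta: 0a->1 0b->1 1a->2 1b->0 2a->1 2b->2

State merging on the prefix tree: take the shortest (then alphabetical) example prefix whose next move is undefined and point that move at state 0, else 1, else 2, ...; a target is out if some Accept/Reject pair would then sit in one state with the same input left (inseparable). If every existing state is out, open a new one.
a: 0a undefined. 0a->0: no, a/aa meet in 0. Open state 1: 0a->1.
b: 0b undefined. 0b->0: no, bba/bbbbba meet in 1. 0b->1: ok.
aa: 1a undefined. 1a->0: no, a/aabaa meet in 1. 1a->1: no, a/aa meet in 1. Open state 2: 1a->2.
ab: 1b undefined. 1b->0: ok.
aab: 2b undefined. 2b->0: no, abaaa/aabbaa meet in 2 with "a" left. 2b->1: no, bba/bbbab meet in 1. 2b->2: ok.
baa: 2a undefined. 2a->0: no, baabb/ab meet in 0. 2a->1: ok.
All examples now run through 3 states with every (state, symbol) defined. Accept strings end in {1}, Reject strings end in {0,2}; accept={1}.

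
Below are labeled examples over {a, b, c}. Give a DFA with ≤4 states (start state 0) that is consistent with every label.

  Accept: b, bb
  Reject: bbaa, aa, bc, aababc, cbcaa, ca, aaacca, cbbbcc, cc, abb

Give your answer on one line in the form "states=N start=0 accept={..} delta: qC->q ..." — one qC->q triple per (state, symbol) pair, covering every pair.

states=2 start=0 accept={0} delta: 0a->1 0b->0 0c->1 1a->1 1b->1 1c->1

State merging on the prefix tree: take the shortest (then alphabetical) example prefix whose next move is undefined and point that move at state 0, else 1, else 2, ...; a target is out if some Accept/Reject pair would then sit in one state with the same input left (inseparable). If every existing state is out, open a new one.
a: 0a undefined. 0a->0: no, bb/abb meet in 0 with "bb" left. Open state 1: 0a->1.
b: 0b undefined. 0b->0: ok.
c: 0c undefined. 0c->0: no, b/bc meet in 0. 0c->1: ok.
aa: 1a undefined. 1a->0: no, b/bbaa meet in 0. 1a->1: ok.
ab: 1b undefined. 1b->0: no, b/abb meet in 0. 1b->1: ok.
cc: 1c undefined. 1c->0: no, b/aababc meet in 0. 1c->1: ok.
All examples now run through 2 states with every (state, symbol) defined. Accept strings end in {0}, Reject strings end in {1}; accept={0}.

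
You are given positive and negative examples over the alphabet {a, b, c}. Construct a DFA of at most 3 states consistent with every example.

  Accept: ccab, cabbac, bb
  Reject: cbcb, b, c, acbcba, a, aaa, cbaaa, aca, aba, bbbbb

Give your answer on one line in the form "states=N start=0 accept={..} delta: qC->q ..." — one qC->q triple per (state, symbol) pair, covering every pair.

State merging on the prefix tree: take the shortest (then alphabetical) example prefix whose next move is undefined and point that move at state 0, else 1, else 2, ...; a target is out if some Accept/Reject pair would then sit in one state with the same input left (inseparable). If every existing state is out, open a new one.
a: 0a undefined. 0a->0: ok.
b: 0b undefined. 0b->0: no, bb/b meet in 0. Open state 1: 0b->1.
c: 0c undefined. 0c->0: no, ccab/b meet in 1. 0c->1: ok.
bb: 1b undefined. 1b->0: no, bb/cbcb meet in 0. 1b->1: no, bb/b meet in 1. Open state 2: 1b->2.
ca: 1a undefined. 1a->0: ok.
cc: 1c undefined. 1c->0: no, ccab/b meet in 1. 1c->1: no, ccab/b meet in 1. 1c->2: ok.
bbb: 2b undefined. 2b->0: no, bb/bbbbb meet in 2. 2b->1: ok.
cba: 2a undefined. 2a->0: no, ccab/b meet in 1. 2a->1: ok.
cbc: 2c undefined. 2c->0: ok.
All examples now run through 3 states with every (state, symbol) defined. Accept strings end in {2}, Reject strings end in {0,1}; accept={2}.

states=3 start=0 accept={2} delta: 0a->0 0b->1 0c->1 1a->0 1b->2 1c->2 2a->1 2b->1 2c->0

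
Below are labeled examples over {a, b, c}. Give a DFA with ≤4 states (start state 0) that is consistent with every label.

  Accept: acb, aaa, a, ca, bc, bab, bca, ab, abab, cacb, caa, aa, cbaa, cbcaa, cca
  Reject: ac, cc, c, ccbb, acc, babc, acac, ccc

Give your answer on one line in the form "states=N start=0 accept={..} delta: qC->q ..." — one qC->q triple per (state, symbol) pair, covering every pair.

states=4 start=0 accept={0,1} delta: 0a->0 0b->1 0c->2 1a->1 1b->0 1c->0 2a->0 2b->0 2c->3 3a->0 3b->3 3c->2

Grow the machine one transition at a time. Run the examples from 0; the earliest place one falls off (shortest prefix, ties alphabetical) gets sent to the lowest-numbered state that keeps every Accept/Reject pair distinguishable — a pair clashes when both reach the same state with identical unread suffix — and to a fresh state only if none does.
a: 0a undefined. 0a->0: ok.
b: 0b undefined. 0b->0: no, bc/ac meet in 0 with "c" left. Open state 1: 0b->1.
c: 0c undefined. 0c->0: no, aaa/ac meet in 0. 0c->1: no, bc/cc meet in 1 with "c" left. Open state 2: 0c->2.
ba: 1a undefined. 1a->0: no, bc/babc meet in 1 with "c" left. 1a->1: ok.
bc: 1c undefined. 1c->0: ok.
ca: 2a undefined. 2a->0: ok.
cb: 2b undefined. 2b->0: ok.
cc: 2c undefined. 2c->0: no, acb/cc meet in 0. 2c->1: no, acb/ccc meet in 0. 2c->2: no, ab/ccbb meet in 1. Open state 3: 2c->3.
bab: 1b undefined. 1b->0: ok.
cca: 3a undefined. 3a->0: ok.
ccb: 3b undefined. 3b->0: no, ab/ccbb meet in 1. 3b->1: no, acb/ccbb meet in 0. 3b->2: no, acb/ccbb meet in 0. 3b->3: ok.
ccc: 3c undefined. 3c->0: no, acb/ccc meet in 0. 3c->1: no, ab/ccc meet in 1. 3c->2: ok.
All examples now run through 4 states with every (state, symbol) defined. Accept strings end in {0,1}, Reject strings end in {2,3}; accept={0,1}.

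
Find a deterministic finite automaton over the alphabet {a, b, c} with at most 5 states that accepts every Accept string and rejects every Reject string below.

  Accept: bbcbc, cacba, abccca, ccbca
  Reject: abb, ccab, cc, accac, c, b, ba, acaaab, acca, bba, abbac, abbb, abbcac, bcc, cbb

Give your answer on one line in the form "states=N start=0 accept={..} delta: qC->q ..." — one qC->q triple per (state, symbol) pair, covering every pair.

states=4 start=0 accept={2} delta: 0a->0 0b->0 0c->1 1a->0 1b->2 1c->3 2a->2 2b->0 2c->2 3a->0 3b->2 3c->2

Grow the machine one transition at a time. Run the examples from 0; the earliest place one falls off (shortest prefix, ties alphabetical) gets sent to the lowest-numbered state that keeps every Accept/Reject pair distinguishable — a pair clashes when both reach the same state with identical unread suffix — and to a fresh state only if none does.
a: 0a undefined. 0a->0: ok.
b: 0b undefined. 0b->0: ok.
c: 0c undefined. 0c->0: no, bbcbc/abb meet in 0. Open state 1: 0c->1.
ca: 1a undefined. 1a->0: ok.
cb: 1b undefined. 1b->0: no, bbcbc/c meet in 1. 1b->1: no, bbcbc/cc meet in 1 with "c" left. Open state 2: 1b->2.
cc: 1c undefined. 1c->0: no, abccca/abb meet in 0. 1c->1: no, abccca/abb meet in 0. 1c->2: no, cacba/acca meet in 2 with "a" left. Open state 3: 1c->3.
cbb: 2b undefined. 2b->0: ok.
cca: 3a undefined. 3a->0: ok.
ccb: 3b undefined. 3b->0: no, ccbca/abb meet in 0. 3b->1: no, ccbca/abb meet in 0. 3b->2: ok.
ccbc: 2c undefined. 2c->0: no, bbcbc/abb meet in 0. 2c->1: no, bbcbc/accac meet in 1. 2c->2: ok.
abccc: 3c undefined. 3c->0: no, abccca/abb meet in 0. 3c->1: no, abccca/abb meet in 0. 3c->2: ok.
cacba: 2a undefined. 2a->0: no, cacba/abb meet in 0. 2a->1: no, cacba/accac meet in 1. 2a->2: ok.
All examples now run through 4 states with every (state, symbol) defined. Accept strings end in {2}, Reject strings end in {0,1,3}; accept={2}.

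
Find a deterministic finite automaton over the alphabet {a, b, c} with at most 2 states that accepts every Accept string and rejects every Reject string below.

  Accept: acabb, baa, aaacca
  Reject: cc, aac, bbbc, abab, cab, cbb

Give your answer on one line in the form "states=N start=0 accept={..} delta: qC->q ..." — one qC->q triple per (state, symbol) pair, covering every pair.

Grow the machine one transition at a time. Run the examples from 0; the earliest place one falls off (shortest prefix, ties alphabetical) gets sent to the lowest-numbered state that keeps every Accept/Reject pair distinguishable — a pair clashes when both reach the same state with identical unread suffix — and to a fresh state only if none does.
a: 0a undefined. 0a->0: ok.
b: 0b undefined. 0b->0: no, baa/abab meet in 0. Open state 1: 0b->1.
c: 0c undefined. 0c->0: no, acabb/cbb meet in 1 with "b" left. 0c->1: ok.
ba: 1a undefined. 1a->0: ok.
bb: 1b undefined. 1b->0: ok.
cc: 1c undefined. 1c->0: no, acabb/cc meet in 0. 1c->1: ok.
All examples now run through 2 states with every (state, symbol) defined. Accept strings end in {0}, Reject strings end in {1}; accept={0}.

states=2 start=0 accept={0} delta: 0a->0 0b->1 0c->1 1a->0 1b->0 1c->1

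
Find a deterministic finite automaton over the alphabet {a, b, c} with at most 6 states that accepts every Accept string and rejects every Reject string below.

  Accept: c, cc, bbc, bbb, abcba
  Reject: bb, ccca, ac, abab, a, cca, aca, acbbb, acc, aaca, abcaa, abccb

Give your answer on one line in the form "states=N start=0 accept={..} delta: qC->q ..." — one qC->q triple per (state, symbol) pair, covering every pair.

states=5 start=0 accept={0,4} delta: 0a->1 0b->1 0c->0 1a->0 1b->2 1c->3 2a->0 2b->0 2c->4 3a->1 3b->0 3c->1 4a->0 4b->1 4c->0

Grow the machine one transition at a time. Run the examples from 0; the earliest place one falls off (shortest prefix, ties alphabetical) gets sent to the lowest-numbered state that keeps every Accept/Reject pair distinguishable — a pair clashes when both reach the same state with identical unread suffix — and to a fresh state only if none does.
a: 0a undefined. 0a->0: no, c/ac meet in 0 with "c" left. Open state 1: 0a->1.
b: 0b undefined. 0b->0: no, bbb/bb meet in 0. 0b->1: ok.
c: 0c undefined. 0c->0: ok.
aa: 1a undefined. 1a->0: ok.
ab: 1b undefined. 1b->0: no, c/bb meet in 0. 1b->1: no, bbc/ac meet in 1 with "c" left. Open state 2: 1b->2.
ac: 1c undefined. 1c->0: no, c/ac meet in 0. 1c->1: no, c/aca meet in 0. 1c->2: no, bbc/acc meet in 2 with "c" left. Open state 3: 1c->3.
aba: 2a undefined. 2a->0: ok.
abc: 2c undefined. 2c->0: no, c/abcaa meet in 0. 2c->1: no, bbc/ccca meet in 1. 2c->2: no, bbc/bb meet in 2. 2c->3: no, bbc/ac meet in 3. Open state 4: 2c->4.
aca: 3a undefined. 3a->0: no, c/aca meet in 0. 3a->1: ok.
acb: 3b undefined. 3b->0: ok.
acc: 3c undefined. 3c->0: no, c/acc meet in 0. 3c->1: ok.
bbb: 2b undefined. 2b->0: ok.
abca: 4a undefined. 4a->0: ok.
abcb: 4b undefined. 4b->0: no, abcba/ccca meet in 1. 4b->1: ok.
abcc: 4c undefined. 4c->0: ok.
All examples now run through 5 states with every (state, symbol) defined. Accept strings end in {0,4}, Reject strings end in {1,2,3}; accept={0,4}.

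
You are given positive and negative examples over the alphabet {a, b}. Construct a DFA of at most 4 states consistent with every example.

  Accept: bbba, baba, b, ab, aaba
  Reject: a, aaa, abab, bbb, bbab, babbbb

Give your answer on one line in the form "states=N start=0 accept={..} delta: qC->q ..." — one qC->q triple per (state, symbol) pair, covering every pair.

states=3 start=0 accept={1} delta: 0a->0 0b->1 1a->1 1b->2 2a->1 2b->2

Fold the examples into a partial DFA from state 0: repeatedly fix the first undefined (state, symbol) met by the shortest-then-alphabetical prefix, trying targets in increasing order and rejecting any under which an Accept and a Reject string meet in one state with the same remainder; add a state when all current targets are rejected. Accepting states are where Accept strings end.
a: 0a undefined. 0a->0: ok.
b: 0b undefined. 0b->0: no, bbba/a meet in 0. Open state 1: 0b->1.
ba: 1a undefined. 1a->0: no, baba/a meet in 0. 1a->1: ok.
bb: 1b undefined. 1b->0: no, bbba/bbb meet in 1. 1b->1: no, bbba/abab meet in 1. Open state 2: 1b->2.
bba: 2a undefined. 2a->0: no, baba/a meet in 0. 2a->1: ok.
bbb: 2b undefined. 2b->0: no, bbba/a meet in 0. 2b->1: no, bbba/bbb meet in 1. 2b->2: ok.
All examples now run through 3 states with every (state, symbol) defined. Accept strings end in {1}, Reject strings end in {0,2}; accept={1}.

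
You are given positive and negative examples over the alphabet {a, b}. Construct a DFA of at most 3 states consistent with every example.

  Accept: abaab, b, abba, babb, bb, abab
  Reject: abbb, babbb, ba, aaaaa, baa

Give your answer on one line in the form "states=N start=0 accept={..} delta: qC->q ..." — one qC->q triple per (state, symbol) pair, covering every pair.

Fold the examples into a partial DFA from state 0: repeatedly fix the first undefined (state, symbol) met by the shortest-then-alphabetical prefix, trying targets in increasing order and rejecting any under which an Accept and a Reject string meet in one state with the same remainder; add a state when all current targets are rejected. Accepting states are where Accept strings end.
a: 0a undefined. 0a->0: ok.
b: 0b undefined. 0b->0: no, abaab/abbb meet in 0. Open state 1: 0b->1.
ba: 1a undefined. 1a->0: ok.
bb: 1b undefined. 1b->0: no, abaab/abbb meet in 1. 1b->1: no, abaab/abbb meet in 1. Open state 2: 1b->2.
abba: 2a undefined. 2a->0: no, abba/ba meet in 0. 2a->1: ok.
abbb: 2b undefined. 2b->0: ok.
All examples now run through 3 states with every (state, symbol) defined. Accept strings end in {1,2}, Reject strings end in {0}; accept={1,2}.

states=3 start=0 accept={1,2} delta: 0a->0 0b->1 1a->0 1b->2 2a->1 2b->0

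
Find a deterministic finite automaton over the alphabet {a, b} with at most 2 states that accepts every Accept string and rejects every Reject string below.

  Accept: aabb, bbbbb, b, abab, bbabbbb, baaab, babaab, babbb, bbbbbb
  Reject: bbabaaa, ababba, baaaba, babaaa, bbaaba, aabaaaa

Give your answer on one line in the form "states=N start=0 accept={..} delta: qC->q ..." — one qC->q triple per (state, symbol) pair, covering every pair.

states=2 start=0 accept={1} delta: 0a->0 0b->1 1a->0 1b->1

State merging on the prefix tree: take the shortest (then alphabetical) example prefix whose next move is undefined and point that move at state 0, else 1, else 2, ...; a target is out if some Accept/Reject pair would then sit in one state with the same input left (inseparable). If every existing state is out, open a new one.
a: 0a undefined. 0a->0: ok.
b: 0b undefined. 0b->0: no, aabb/bbabaaa meet in 0. Open state 1: 0b->1.
ba: 1a undefined. 1a->0: ok.
bb: 1b undefined. 1b->0: no, aabb/bbabaaa meet in 0. 1b->1: ok.
All examples now run through 2 states with every (state, symbol) defined. Accept strings end in {1}, Reject strings end in {0}; accept={1}.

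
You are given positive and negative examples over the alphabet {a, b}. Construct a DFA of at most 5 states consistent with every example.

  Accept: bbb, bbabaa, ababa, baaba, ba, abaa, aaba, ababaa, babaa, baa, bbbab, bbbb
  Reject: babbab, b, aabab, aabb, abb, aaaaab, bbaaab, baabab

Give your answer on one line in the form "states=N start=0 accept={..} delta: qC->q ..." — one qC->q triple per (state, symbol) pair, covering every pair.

states=4 start=0 accept={0,3} delta: 0a->0 0b->1 1a->0 1b->2 2a->0 2b->3 3a->2 3b->0

Grow the machine one transition at a time. Run the examples from 0; the earliest place one falls off (shortest prefix, ties alphabetical) gets sent to the lowest-numbered state that keeps every Accept/Reject pair distinguishable — a pair clashes when both reach the same state with identical unread suffix — and to a fresh state only if none does.
a: 0a undefined. 0a->0: ok.
b: 0b undefined. 0b->0: no, bbb/babbab meet in 0. Open state 1: 0b->1.
ba: 1a undefined. 1a->0: ok.
bb: 1b undefined. 1b->0: no, bbb/babbab meet in 1. 1b->1: no, bbb/babbab meet in 1. Open state 2: 1b->2.
bba: 2a undefined. 2a->0: ok.
bbb: 2b undefined. 2b->0: no, bbbab/babbab meet in 1. 2b->1: no, bbb/babbab meet in 1. 2b->2: no, bbb/aabb meet in 2. Open state 3: 2b->3.
bbba: 3a undefined. 3a->0: no, bbbab/babbab meet in 1. 3a->1: no, bbbab/aabb meet in 2. 3a->2: ok.
bbbb: 3b undefined. 3b->0: ok.
All examples now run through 4 states with every (state, symbol) defined. Accept strings end in {0,3}, Reject strings end in {1,2}; accept={0,3}.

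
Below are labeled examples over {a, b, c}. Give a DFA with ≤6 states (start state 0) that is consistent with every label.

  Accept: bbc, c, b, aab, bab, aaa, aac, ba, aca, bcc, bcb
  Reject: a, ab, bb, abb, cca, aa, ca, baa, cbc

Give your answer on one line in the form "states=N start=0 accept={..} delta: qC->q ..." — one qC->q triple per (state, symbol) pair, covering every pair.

states=4 start=0 accept={0,2} delta: 0a->1 0b->2 0c->0 1a->3 1b->1 1c->2 2a->0 2b->1 2c->3 3a->0 3b->0 3c->0

Grow the machine one transition at a time. Run the examples from 0; the earliest place one falls off (shortest prefix, ties alphabetical) gets sent to the lowest-numbered state that keeps every Accept/Reject pair distinguishable — a pair clashes when both reach the same state with identical unread suffix — and to a fresh state only if none does.
a: 0a undefined. 0a->0: no, b/ab meet in 0 with "b" left. Open state 1: 0a->1.
b: 0b undefined. 0b->0: no, b/bb meet in 0. 0b->1: no, b/a meet in 1. Open state 2: 0b->2.
c: 0c undefined. 0c->0: ok.
aa: 1a undefined. 1a->0: no, c/aa meet in 0. 1a->1: no, aab/ab meet in 1 with "b" left. 1a->2: no, b/aa meet in 2. Open state 3: 1a->3.
ab: 1b undefined. 1b->0: no, c/ab meet in 0. 1b->1: ok.
ac: 1c undefined. 1c->0: no, aca/a meet in 1. 1c->1: no, aca/aa meet in 3. 1c->2: ok.
ba: 2a undefined. 2a->0: ok.
bb: 2b undefined. 2b->0: no, bbc/bb meet in 0. 2b->1: ok.
bc: 2c undefined. 2c->0: no, c/cbc meet in 0. 2c->1: no, bcb/a meet in 1. 2c->2: no, bbc/cbc meet in 2. 2c->3: ok.
aaa: 3a undefined. 3a->0: ok.
aab: 3b undefined. 3b->0: ok.
aac: 3c undefined. 3c->0: ok.
All examples now run through 4 states with every (state, symbol) defined. Accept strings end in {0,2}, Reject strings end in {1,3}; accept={0,2}.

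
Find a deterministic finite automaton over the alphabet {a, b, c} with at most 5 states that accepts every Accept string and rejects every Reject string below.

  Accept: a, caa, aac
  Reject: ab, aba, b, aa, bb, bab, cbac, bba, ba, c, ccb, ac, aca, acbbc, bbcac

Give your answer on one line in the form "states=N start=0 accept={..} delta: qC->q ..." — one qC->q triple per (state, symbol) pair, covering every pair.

State merging on the prefix tree: take the shortest (then alphabetical) example prefix whose next move is undefined and point that move at state 0, else 1, else 2, ...; a target is out if some Accept/Reject pair would then sit in one state with the same input left (inseparable). If every existing state is out, open a new one.
a: 0a undefined. 0a->0: no, a/aa meet in 0. Open state 1: 0a->1.
b: 0b undefined. 0b->0: no, a/bba meet in 1. 0b->1: no, a/b meet in 1. Open state 2: 0b->2.
c: 0c undefined. 0c->0: no, caa/aa meet in 1 with "a" left. 0c->1: no, a/c meet in 1. 0c->2: ok.
aa: 1a undefined. 1a->0: no, aac/b meet in 2. 1a->1: no, a/aa meet in 1. 1a->2: ok.
ab: 1b undefined. 1b->0: no, a/aba meet in 1. 1b->1: no, a/ab meet in 1. 1b->2: ok.
ac: 1c undefined. 1c->0: no, a/aca meet in 1. 1c->1: no, a/ac meet in 1. 1c->2: ok.
ba: 2a undefined. 2a->0: ok.
bb: 2b undefined. 2b->0: no, a/bba meet in 1. 2b->1: no, a/bb meet in 1. 2b->2: no, aac/acbbc meet in 2 with "c" left. Open state 3: 2b->3.
cc: 2c undefined. 2c->0: no, aac/aba meet in 0. 2c->1: ok.
bba: 3a undefined. 3a->0: ok.
bbc: 3c undefined. 3c->0: ok.
acbb: 3b undefined. 3b->0: ok.
All examples now run through 4 states with every (state, symbol) defined. Accept strings end in {1}, Reject strings end in {0,2,3}; accept={1}.

states=4 start=0 accept={1} delta: 0a->1 0b->2 0c->2 1a->2 1b->2 1c->2 2a->0 2b->3 2c->1 3a->0 3b->0 3c->0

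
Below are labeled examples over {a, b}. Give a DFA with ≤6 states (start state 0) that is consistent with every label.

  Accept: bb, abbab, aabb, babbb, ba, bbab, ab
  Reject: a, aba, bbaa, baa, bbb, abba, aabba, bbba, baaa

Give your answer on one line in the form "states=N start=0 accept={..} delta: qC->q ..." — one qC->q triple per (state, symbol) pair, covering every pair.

Fold the examples into a partial DFA from state 0: repeatedly fix the first undefined (state, symbol) met by the shortest-then-alphabetical prefix, trying targets in increasing order and rejecting any under which an Accept and a Reject string meet in one state with the same remainder; add a state when all current targets are rejected. Accepting states are where Accept strings end.
a: 0a undefined. 0a->0: no, ba/aba meet in 0 with "ba" left. Open state 1: 0a->1.
b: 0b undefined. 0b->0: no, bb/bbb meet in 0. 0b->1: ok.
aa: 1a undefined. 1a->0: no, babbb/bbb meet in 1 with "bb" left. 1a->1: no, aabb/bbb meet in 1 with "bb" left. Open state 2: 1a->2.
ab: 1b undefined. 1b->0: no, ba/bbaa meet in 2. 1b->1: no, bb/a meet in 1. 1b->2: ok.
aab: 2b undefined. 2b->0: no, bb/aabba meet in 2. 2b->1: no, bb/abba meet in 2. 2b->2: no, bb/bbb meet in 2. Open state 3: 2b->3.
aba: 2a undefined. 2a->0: no, bbab/a meet in 1. 2a->1: no, bb/bbaa meet in 2. 2a->2: no, bb/aba meet in 2. 2a->3: ok.
aabb: 3b undefined. 3b->0: no, babbb/a meet in 1. 3b->1: no, bb/aabba meet in 2. 3b->2: no, babbb/aba meet in 3. 3b->3: no, aabb/aba meet in 3. Open state 4: 3b->4.
abba: 3a undefined. 3a->0: no, abbab/a meet in 1. 3a->1: ok.
aabba: 4a undefined. 4a->0: ok.
babbb: 4b undefined. 4b->0: no, babbb/aabba meet in 0. 4b->1: no, babbb/a meet in 1. 4b->2: ok.
All examples now run through 5 states with every (state, symbol) defined. Accept strings end in {2,4}, Reject strings end in {0,1,3}; accept={2,4}.

states=5 start=0 accept={2,4} delta: 0a->1 0b->1 1a->2 1b->2 2a->3 2b->3 3a->1 3b->4 4a->0 4b->2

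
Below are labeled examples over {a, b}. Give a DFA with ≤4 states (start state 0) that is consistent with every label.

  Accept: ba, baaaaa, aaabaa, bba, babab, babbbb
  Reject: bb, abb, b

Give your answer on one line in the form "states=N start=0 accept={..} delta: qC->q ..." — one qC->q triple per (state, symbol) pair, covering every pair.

Grow the machine one transition at a time. Run the examples from 0; the earliest place one falls off (shortest prefix, ties alphabetical) gets sent to the lowest-numbered state that keeps every Accept/Reject pair distinguishable — a pair clashes when both reach the same state with identical unread suffix — and to a fresh state only if none does.
a: 0a undefined. 0a->0: ok.
b: 0b undefined. 0b->0: no, ba/bb meet in 0. Open state 1: 0b->1.
ba: 1a undefined. 1a->0: no, babab/b meet in 1. 1a->1: no, ba/b meet in 1. Open state 2: 1a->2.
bb: 1b undefined. 1b->0: no, bba/bb meet in 0. 1b->1: ok.
baa: 2a undefined. 2a->0: ok.
bab: 2b undefined. 2b->0: no, babab/bb meet in 1. 2b->1: no, babab/bb meet in 1. 2b->2: no, babab/bb meet in 1. Open state 3: 2b->3.
baba: 3a undefined. 3a->0: no, babab/bb meet in 1. 3a->1: no, babab/bb meet in 1. 3a->2: ok.
babb: 3b undefined. 3b->0: no, babbbb/bb meet in 1. 3b->1: no, babbbb/bb meet in 1. 3b->2: ok.
All examples now run through 4 states with every (state, symbol) defined. Accept strings end in {0,2,3}, Reject strings end in {1}; accept={0,2,3}.

states=4 start=0 accept={0,2,3} delta: 0a->0 0b->1 1a->2 1b->1 2a->0 2b->3 3a->2 3b->2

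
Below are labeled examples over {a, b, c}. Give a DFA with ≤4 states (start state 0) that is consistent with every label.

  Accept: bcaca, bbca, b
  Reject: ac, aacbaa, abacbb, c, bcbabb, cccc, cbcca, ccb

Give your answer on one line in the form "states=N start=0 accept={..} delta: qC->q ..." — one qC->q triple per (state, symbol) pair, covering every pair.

states=4 start=0 accept={0,3} delta: 0a->0 0b->0 0c->1 1a->3 1b->1 1c->2 2a->1 2b->1 2c->2 3a->1 3b->1 3c->0

State merging on the prefix tree: take the shortest (then alphabetical) example prefix whose next move is undefined and point that move at state 0, else 1, else 2, ...; a target is out if some Accept/Reject pair would then sit in one state with the same input left (inseparable). If every existing state is out, open a new one.
a: 0a undefined. 0a->0: ok.
b: 0b undefined. 0b->0: ok.
c: 0c undefined. 0c->0: no, bcaca/ac meet in 0. Open state 1: 0c->1.
cb: 1b undefined. 1b->0: no, b/aacbaa meet in 0. 1b->1: ok.
cc: 1c undefined. 1c->0: no, bbca/cbcca meet in 1 with "a" left. 1c->1: no, bbca/cbcca meet in 1 with "a" left. Open state 2: 1c->2.
bca: 1a undefined. 1a->0: no, bcaca/aacbaa meet in 0. 1a->1: no, bbca/ac meet in 1. 1a->2: no, bcaca/cbcca meet in 2 with "ca" left. Open state 3: 1a->3.
ccb: 2b undefined. 2b->0: no, b/ccb meet in 0. 2b->1: ok.
ccc: 2c undefined. 2c->0: no, b/cbcca meet in 0. 2c->1: no, bbca/cbcca meet in 3. 2c->2: ok.
bcac: 3c undefined. 3c->0: ok.
bcbab: 3b undefined. 3b->0: no, bcaca/bcbabb meet in 0. 3b->1: ok.
cbcca: 2a undefined. 2a->0: no, bcaca/cbcca meet in 0. 2a->1: ok.
aacbaa: 3a undefined. 3a->0: no, bcaca/aacbaa meet in 0. 3a->1: ok.
All examples now run through 4 states with every (state, symbol) defined. Accept strings end in {0,3}, Reject strings end in {1,2}; accept={0,3}.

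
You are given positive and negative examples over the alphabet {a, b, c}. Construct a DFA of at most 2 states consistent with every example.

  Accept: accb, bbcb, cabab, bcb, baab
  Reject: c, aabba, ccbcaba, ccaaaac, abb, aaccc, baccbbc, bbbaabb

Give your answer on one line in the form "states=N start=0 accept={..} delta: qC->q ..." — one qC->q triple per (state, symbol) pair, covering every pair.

Fold the examples into a partial DFA from state 0: repeatedly fix the first undefined (state, symbol) met by the shortest-then-alphabetical prefix, trying targets in increasing order and rejecting any under which an Accept and a Reject string meet in one state with the same remainder; add a state when all current targets are rejected. Accepting states are where Accept strings end.
a: 0a undefined. 0a->0: ok.
b: 0b undefined. 0b->0: no, baab/aabba meet in 0. Open state 1: 0b->1.
c: 0c undefined. 0c->0: ok.
ba: 1a undefined. 1a->0: ok.
bb: 1b undefined. 1b->0: ok.
bc: 1c undefined. 1c->0: ok.
All examples now run through 2 states with every (state, symbol) defined. Accept strings end in {1}, Reject strings end in {0}; accept={1}.

states=2 start=0 accept={1} delta: 0a->0 0b->1 0c->0 1a->0 1b->0 1c->0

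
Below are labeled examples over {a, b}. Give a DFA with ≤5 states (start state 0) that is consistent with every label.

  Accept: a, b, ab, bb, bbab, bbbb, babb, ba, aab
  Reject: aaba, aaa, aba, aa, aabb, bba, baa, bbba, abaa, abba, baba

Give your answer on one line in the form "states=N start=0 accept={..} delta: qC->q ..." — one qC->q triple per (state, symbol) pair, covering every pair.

Grow the machine one transition at a time. Run the examples from 0; the earliest place one falls off (shortest prefix, ties alphabetical) gets sent to the lowest-numbered state that keeps every Accept/Reject pair distinguishable — a pair clashes when both reach the same state with identical unread suffix — and to a fresh state only if none does.
a: 0a undefined. 0a->0: no, a/aaa meet in 0. Open state 1: 0a->1.
b: 0b undefined. 0b->0: no, a/bba meet in 1. 0b->1: no, babb/aabb meet in 1 with "abb" left. Open state 2: 0b->2.
aa: 1a undefined. 1a->0: no, a/aaa meet in 1. 1a->1: no, a/aaa meet in 1. 1a->2: no, b/aa meet in 2. Open state 3: 1a->3.
ab: 1b undefined. 1b->0: no, a/aba meet in 1. 1b->1: ok.
ba: 2a undefined. 2a->0: no, a/baa meet in 1. 2a->1: ok.
bb: 2b undefined. 2b->0: no, a/bba meet in 1. 2b->1: ok.
aaa: 3a undefined. 3a->0: ok.
aab: 3b undefined. 3b->0: no, a/aaba meet in 1. 3b->1: no, a/aabb meet in 1. 3b->2: no, a/aaba meet in 1. 3b->3: no, bbab/aba meet in 3. Open state 4: 3b->4.
aaba: 4a undefined. 4a->0: ok.
aabb: 4b undefined. 4b->0: ok.
All examples now run through 5 states with every (state, symbol) defined. Accept strings end in {1,2,4}, Reject strings end in {0,3}; accept={1,2,4}.

states=5 start=0 accept={1,2,4} delta: 0a->1 0b->2 1a->3 1b->1 2a->1 2b->1 3a->0 3b->4 4a->0 4b->0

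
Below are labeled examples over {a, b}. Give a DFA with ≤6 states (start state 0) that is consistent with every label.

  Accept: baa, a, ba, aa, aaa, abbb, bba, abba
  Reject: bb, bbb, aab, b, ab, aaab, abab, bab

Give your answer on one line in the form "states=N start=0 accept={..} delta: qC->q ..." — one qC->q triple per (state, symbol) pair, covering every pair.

states=4 start=0 accept={1} delta: 0a->1 0b->0 1a->1 1b->2 2a->0 2b->3 3a->1 3b->1

Fold the examples into a partial DFA from state 0: repeatedly fix the first undefined (state, symbol) met by the shortest-then-alphabetical prefix, trying targets in increasing order and rejecting any under which an Accept and a Reject string meet in one state with the same remainder; add a state when all current targets are rejected. Accepting states are where Accept strings end.
a: 0a undefined. 0a->0: no, abbb/bbb meet in 0 with "bbb" left. Open state 1: 0a->1.
b: 0b undefined. 0b->0: ok.
aa: 1a undefined. 1a->0: no, baa/bb meet in 0. 1a->1: ok.
ab: 1b undefined. 1b->0: no, abbb/bb meet in 0. 1b->1: no, baa/aab meet in 1. Open state 2: 1b->2.
aba: 2a undefined. 2a->0: ok.
abb: 2b undefined. 2b->0: no, abbb/bb meet in 0. 2b->1: no, abbb/aab meet in 2. 2b->2: no, abbb/aab meet in 2. Open state 3: 2b->3.
abba: 3a undefined. 3a->0: no, abba/bb meet in 0. 3a->1: ok.
abbb: 3b undefined. 3b->0: no, abbb/bb meet in 0. 3b->1: ok.
All examples now run through 4 states with every (state, symbol) defined. Accept strings end in {1}, Reject strings end in {0,2}; accept={1}.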